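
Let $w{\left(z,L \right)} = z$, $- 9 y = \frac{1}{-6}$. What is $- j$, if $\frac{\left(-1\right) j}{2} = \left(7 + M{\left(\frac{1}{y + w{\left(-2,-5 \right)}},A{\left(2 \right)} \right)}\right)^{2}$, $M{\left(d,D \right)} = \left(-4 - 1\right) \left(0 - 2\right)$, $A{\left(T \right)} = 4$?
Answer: $578$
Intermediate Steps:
$y = \frac{1}{54}$ ($y = - \frac{1}{9 \left(-6\right)} = \left(- \frac{1}{9}\right) \left(- \frac{1}{6}\right) = \frac{1}{54} \approx 0.018519$)
$M{\left(d,D \right)} = 10$ ($M{\left(d,D \right)} = \left(-5\right) \left(-2\right) = 10$)
$j = -578$ ($j = - 2 \left(7 + 10\right)^{2} = - 2 \cdot 17^{2} = \left(-2\right) 289 = -578$)
$- j = \left(-1\right) \left(-578\right) = 578$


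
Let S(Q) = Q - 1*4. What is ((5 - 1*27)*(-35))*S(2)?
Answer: -1540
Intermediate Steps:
S(Q) = -4 + Q (S(Q) = Q - 4 = -4 + Q)
((5 - 1*27)*(-35))*S(2) = ((5 - 1*27)*(-35))*(-4 + 2) = ((5 - 27)*(-35))*(-2) = -22*(-35)*(-2) = 770*(-2) = -1540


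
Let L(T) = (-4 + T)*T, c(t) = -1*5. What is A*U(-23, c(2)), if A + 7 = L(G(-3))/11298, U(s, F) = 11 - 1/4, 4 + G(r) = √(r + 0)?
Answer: -3399451/45192 - 43*I*√3/3766 ≈ -75.222 - 0.019776*I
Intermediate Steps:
G(r) = -4 + √r (G(r) = -4 + √(r + 0) = -4 + √r)
c(t) = -5
U(s, F) = 43/4 (U(s, F) = 11 - 1*¼ = 11 - ¼ = 43/4)
L(T) = T*(-4 + T)
A = -7 + (-8 + I*√3)*(-4 + I*√3)/11298 (A = -7 + ((-4 + √(-3))*(-4 + (-4 + √(-3))))/11298 = -7 + ((-4 + I*√3)*(-4 + (-4 + I*√3)))*(1/11298) = -7 + ((-4 + I*√3)*(-8 + I*√3))*(1/11298) = -7 + ((-8 + I*√3)*(-4 + I*√3))*(1/11298) = -7 + (-8 + I*√3)*(-4 + I*√3)/11298 ≈ -6.9974 - 0.0018397*I)
A*U(-23, c(2)) = (-79057/11298 - 2*I*√3/1883)*(43/4) = -3399451/45192 - 43*I*√3/3766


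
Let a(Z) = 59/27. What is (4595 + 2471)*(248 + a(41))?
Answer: 47730830/27 ≈ 1.7678e+6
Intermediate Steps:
a(Z) = 59/27 (a(Z) = 59*(1/27) = 59/27)
(4595 + 2471)*(248 + a(41)) = (4595 + 2471)*(248 + 59/27) = 7066*(6755/27) = 47730830/27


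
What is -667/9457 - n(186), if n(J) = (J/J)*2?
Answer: -19581/9457 ≈ -2.0705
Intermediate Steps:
n(J) = 2 (n(J) = 1*2 = 2)
-667/9457 - n(186) = -667/9457 - 1*2 = -667*1/9457 - 2 = -667/9457 - 2 = -19581/9457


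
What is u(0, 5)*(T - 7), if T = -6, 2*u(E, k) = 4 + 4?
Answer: -52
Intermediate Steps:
u(E, k) = 4 (u(E, k) = (4 + 4)/2 = (1/2)*8 = 4)
u(0, 5)*(T - 7) = 4*(-6 - 7) = 4*(-13) = -52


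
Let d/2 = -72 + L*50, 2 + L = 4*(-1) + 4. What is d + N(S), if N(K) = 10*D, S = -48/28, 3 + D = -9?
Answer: -464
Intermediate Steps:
D = -12 (D = -3 - 9 = -12)
L = -2 (L = -2 + (4*(-1) + 4) = -2 + (-4 + 4) = -2 + 0 = -2)
S = -12/7 (S = -48*1/28 = -12/7 ≈ -1.7143)
d = -344 (d = 2*(-72 - 2*50) = 2*(-72 - 100) = 2*(-172) = -344)
N(K) = -120 (N(K) = 10*(-12) = -120)
d + N(S) = -344 - 120 = -464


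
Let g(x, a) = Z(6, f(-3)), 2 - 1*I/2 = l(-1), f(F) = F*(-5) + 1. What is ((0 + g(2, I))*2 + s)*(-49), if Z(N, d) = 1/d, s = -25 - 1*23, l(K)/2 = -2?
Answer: 18767/8 ≈ 2345.9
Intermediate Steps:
f(F) = 1 - 5*F (f(F) = -5*F + 1 = 1 - 5*F)
l(K) = -4 (l(K) = 2*(-2) = -4)
I = 12 (I = 4 - 2*(-4) = 4 + 8 = 12)
s = -48 (s = -25 - 23 = -48)
g(x, a) = 1/16 (g(x, a) = 1/(1 - 5*(-3)) = 1/(1 + 15) = 1/16)
((0 + g(2, I))*2 + s)*(-49) = ((0 + 1/16)*2 - 48)*(-49) = ((1/16)*2 - 48)*(-49) = (1/8 - 48)*(-49) = -383/8*(-49) = 18767/8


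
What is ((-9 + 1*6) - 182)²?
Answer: 34225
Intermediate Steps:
((-9 + 1*6) - 182)² = ((-9 + 6) - 182)² = (-3 - 182)² = (-185)² = 34225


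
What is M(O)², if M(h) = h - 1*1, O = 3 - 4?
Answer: 4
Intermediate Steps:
O = -1
M(h) = -1 + h (M(h) = h - 1 = -1 + h)
M(O)² = (-1 - 1)² = (-2)² = 4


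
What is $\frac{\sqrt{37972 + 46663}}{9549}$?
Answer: $\frac{\sqrt{84635}}{9549} \approx 0.030466$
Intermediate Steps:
$\frac{\sqrt{37972 + 46663}}{9549} = \sqrt{84635} \cdot \frac{1}{9549} = \frac{\sqrt{84635}}{9549}$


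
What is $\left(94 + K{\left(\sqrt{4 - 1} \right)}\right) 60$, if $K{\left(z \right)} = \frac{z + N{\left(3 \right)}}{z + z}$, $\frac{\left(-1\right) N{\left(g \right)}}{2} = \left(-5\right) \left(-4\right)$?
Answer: $5670 - 400 \sqrt{3} \approx 4977.2$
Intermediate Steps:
$N{\left(g \right)} = -40$ ($N{\left(g \right)} = - 2 \left(\left(-5\right) \left(-4\right)\right) = \left(-2\right) 20 = -40$)
$K{\left(z \right)} = \frac{-40 + z}{2 z}$ ($K{\left(z \right)} = \frac{z - 40}{z + z} = \frac{-40 + z}{2 z}$)
$\left(94 + K{\left(\sqrt{4 - 1} \right)}\right) 60 = \left(94 + \frac{-40 + \sqrt{4 - 1}}{2 \sqrt{4 - 1}}\right) 60 = \left(94 + \frac{-40 + \sqrt{3}}{2 \sqrt{3}}\right) 60 = \left(94 + \frac{\frac{\sqrt{3}}{3} \left(-40 + \sqrt{3}\right)}{2}\right) 60 = \left(94 + \frac{\sqrt{3} \left(-40 + \sqrt{3}\right)}{6}\right) 60 = 5640 + 10 \sqrt{3} \left(-40 + \sqrt{3}\right)$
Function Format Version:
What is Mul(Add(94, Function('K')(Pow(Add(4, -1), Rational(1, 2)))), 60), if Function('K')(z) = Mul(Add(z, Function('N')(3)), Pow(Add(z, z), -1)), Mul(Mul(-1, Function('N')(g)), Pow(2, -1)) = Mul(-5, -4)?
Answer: Add(5670, Mul(-400, Pow(3, Rational(1, 2)))) ≈ 4977.2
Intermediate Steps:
Function('N')(g) = -40 (Function('N')(g) = Mul(-2, Mul(-5, -4)) = Mul(-2, 20) = -40)
Function('K')(z) = Mul(Rational(1, 2), Pow(z, -1), Add(-40, z)) (Function('K')(z) = Mul(Add(z, -40), Pow(Add(z, z), -1)) = Mul(Add(-40, z), Pow(Mul(2, z), -1)) = Mul(Add(-40, z), Mul(Rational(1, 2), Pow(z, -1))) = Mul(Rational(1, 2), Pow(z, -1), Add(-40, z)))
Mul(Add(94, Function('K')(Pow(Add(4, -1), Rational(1, 2)))), 60) = Mul(Add(94, Mul(Rational(1, 2), Pow(Pow(Add(4, -1), Rational(1, 2)), -1), Add(-40, Pow(Add(4, -1), Rational(1, 2))))), 60) = Mul(Add(94, Mul(Rational(1, 2), Pow(Pow(3, Rational(1, 2)), -1), Add(-40, Pow(3, Rational(1, 2))))), 60) = Mul(Add(94, Mul(Rational(1, 2), Mul(Rational(1, 3), Pow(3, Rational(1, 2))), Add(-40, Pow(3, Rational(1, 2))))), 60) = Mul(Add(94, Mul(Rational(1, 6), Pow(3, Rational(1, 2)), Add(-40, Pow(3, Rational(1, 2))))), 60) = Add(5640, Mul(10, Pow(3, Rational(1, 2)), Add(-40, Pow(3, Rational(1, 2)))))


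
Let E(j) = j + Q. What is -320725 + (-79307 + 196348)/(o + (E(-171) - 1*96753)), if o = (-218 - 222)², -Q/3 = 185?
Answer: -30828290684/96121 ≈ -3.2072e+5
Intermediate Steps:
Q = -555 (Q = -3*185 = -555)
E(j) = -555 + j (E(j) = j - 555 = -555 + j)
o = 193600 (o = (-440)² = 193600)
-320725 + (-79307 + 196348)/(o + (E(-171) - 1*96753)) = -320725 + (-79307 + 196348)/(193600 + ((-555 - 171) - 1*96753)) = -320725 + 117041/(193600 + (-726 - 96753)) = -320725 + 117041/(193600 - 97479) = -320725 + 117041/96121 = -30828290684/96121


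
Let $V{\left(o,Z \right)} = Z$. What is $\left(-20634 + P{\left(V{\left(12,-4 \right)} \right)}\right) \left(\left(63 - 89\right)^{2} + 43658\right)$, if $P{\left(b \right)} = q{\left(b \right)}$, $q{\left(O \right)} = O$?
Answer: $-914965092$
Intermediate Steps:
$P{\left(b \right)} = b$
$\left(-20634 + P{\left(V{\left(12,-4 \right)} \right)}\right) \left(\left(63 - 89\right)^{2} + 43658\right) = \left(-20634 - 4\right) \left(\left(63 - 89\right)^{2} + 43658\right) = - 20638 \left(\left(-26\right)^{2} + 43658\right) = - 20638 \left(676 + 43658\right) = \left(-20638\right) 44334 = -914965092$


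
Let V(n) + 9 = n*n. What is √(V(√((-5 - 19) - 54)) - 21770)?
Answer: I*√21857 ≈ 147.84*I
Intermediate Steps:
V(n) = -9 + n² (V(n) = -9 + n*n = -9 + n²)
√(V(√((-5 - 19) - 54)) - 21770) = √((-9 + (√((-5 - 19) - 54))²) - 21770) = √((-9 + (√(-24 - 54))²) - 21770) = √((-9 + (√(-78))²) - 21770) = √((-9 + (I*√78)²) - 21770) = √((-9 - 78) - 21770) = √(-87 - 21770) = √(-21857) = I*√21857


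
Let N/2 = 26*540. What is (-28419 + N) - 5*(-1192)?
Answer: 5621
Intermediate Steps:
N = 28080 (N = 2*(26*540) = 2*14040 = 28080)
(-28419 + N) - 5*(-1192) = (-28419 + 28080) - 5*(-1192) = -339 + 5960 = 5621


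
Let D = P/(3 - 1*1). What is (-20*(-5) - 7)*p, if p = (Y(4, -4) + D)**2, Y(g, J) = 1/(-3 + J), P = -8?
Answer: 78213/49 ≈ 1596.2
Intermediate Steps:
D = -4 (D = -8/(3 - 1*1) = -8/(3 - 1) = -8/2 = -8*1/2 = -4)
p = 841/49 (p = (1/(-3 - 4) - 4)**2 = (1/(-7) - 4)**2 = (-1/7 - 4)**2 = (-29/7)**2 = 841/49 ≈ 17.163)
(-20*(-5) - 7)*p = (-20*(-5) - 7)*(841/49) = (100 - 7)*(841/49) = 93*(841/49) = 78213/49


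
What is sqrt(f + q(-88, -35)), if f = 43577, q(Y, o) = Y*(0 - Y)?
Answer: sqrt(35833) ≈ 189.30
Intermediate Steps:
q(Y, o) = -Y**2 (q(Y, o) = Y*(-Y) = -Y**2)
sqrt(f + q(-88, -35)) = sqrt(43577 - 1*(-88)**2) = sqrt(43577 - 1*7744) = sqrt(43577 - 7744) = sqrt(35833)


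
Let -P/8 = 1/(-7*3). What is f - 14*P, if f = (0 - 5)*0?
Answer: -16/3 ≈ -5.3333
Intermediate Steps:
f = 0 (f = -5*0 = 0)
P = 8/21 (P = -8/((-7*3)) = -8/(-21) = -8*(-1/21) = 8/21 ≈ 0.38095)
f - 14*P = 0 - 14*8/21 = 0 - 16/3 = -16/3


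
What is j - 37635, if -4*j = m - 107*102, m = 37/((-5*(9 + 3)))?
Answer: -8377523/240 ≈ -34906.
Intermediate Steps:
m = -37/60 (m = 37/((-5*12)) = 37/(-60) = 37*(-1/60) = -37/60 ≈ -0.61667)
j = 654877/240 (j = -(-37/60 - 107*102)/4 = -(-37/60 - 10914)/4 = -¼*(-654877/60) = 654877/240 ≈ 2728.7)
j - 37635 = 654877/240 - 37635 = -8377523/240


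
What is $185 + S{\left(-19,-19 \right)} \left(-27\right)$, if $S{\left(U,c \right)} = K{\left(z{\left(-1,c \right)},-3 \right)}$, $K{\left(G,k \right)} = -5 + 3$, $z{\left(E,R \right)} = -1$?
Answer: $239$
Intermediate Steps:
$K{\left(G,k \right)} = -2$
$S{\left(U,c \right)} = -2$
$185 + S{\left(-19,-19 \right)} \left(-27\right) = 185 - -54 = 185 + 54 = 239$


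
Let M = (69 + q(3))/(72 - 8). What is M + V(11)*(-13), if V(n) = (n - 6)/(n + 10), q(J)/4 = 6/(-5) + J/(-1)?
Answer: -15319/6720 ≈ -2.2796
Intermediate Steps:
q(J) = -24/5 - 4*J (q(J) = 4*(6/(-5) + J/(-1)) = 4*(6*(-⅕) + J*(-1)) = 4*(-6/5 - J) = -24/5 - 4*J)
V(n) = (-6 + n)/(10 + n)
M = 261/320 (M = (69 + (-24/5 - 4*3))/(72 - 8) = (69 + (-24/5 - 12))/64 = (69 - 84/5)*(1/64) = (261/5)*(1/64) = 261/320 ≈ 0.81563)
M + V(11)*(-13) = 261/320 + ((-6 + 11)/(10 + 11))*(-13) = 261/320 + (5/21)*(-13) = 261/320 - 65/21 = -15319/6720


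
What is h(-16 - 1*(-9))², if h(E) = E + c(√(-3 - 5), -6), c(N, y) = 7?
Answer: 0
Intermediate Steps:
h(E) = 7 + E (h(E) = E + 7 = 7 + E)
h(-16 - 1*(-9))² = (7 + (-16 - 1*(-9)))² = (7 + (-16 + 9))² = (7 - 7)² = 0² = 0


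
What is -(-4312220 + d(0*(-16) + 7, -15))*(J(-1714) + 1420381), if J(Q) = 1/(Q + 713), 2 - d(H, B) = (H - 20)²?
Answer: 6131357787694060/1001 ≈ 6.1252e+12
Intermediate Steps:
d(H, B) = 2 - (-20 + H)² (d(H, B) = 2 - (H - 20)² = 2 - (-20 + H)²)
J(Q) = 1/(713 + Q)
-(-4312220 + d(0*(-16) + 7, -15))*(J(-1714) + 1420381) = -(-4312220 + (2 - (-20 + (0*(-16) + 7))²))*(1/(713 - 1714) + 1420381) = -(-4312220 + (2 - (-20 + (0 + 7))²))*(1/(-1001) + 1420381) = -(-4312220 + (2 - (-20 + 7)²))*(-1/1001 + 1420381) = -(-4312220 + (2 - 1*(-13)²))*1421801380/1001 = -(-4312220 + (2 - 1*169))*1421801380/1001 = -(-4312220 + (2 - 169))*1421801380/1001 = -(-4312220 - 167)*1421801380/1001 = -(-4312387)*1421801380/1001 = -1*(-6131357787694060/1001) = 6131357787694060/1001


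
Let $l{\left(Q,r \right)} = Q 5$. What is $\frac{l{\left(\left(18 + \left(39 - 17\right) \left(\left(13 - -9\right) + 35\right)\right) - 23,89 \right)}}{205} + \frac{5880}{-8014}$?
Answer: $\frac{4884203}{164287} \approx 29.73$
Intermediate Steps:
$l{\left(Q,r \right)} = 5 Q$
$\frac{l{\left(\left(18 + \left(39 - 17\right) \left(\left(13 - -9\right) + 35\right)\right) - 23,89 \right)}}{205} + \frac{5880}{-8014} = \frac{5 \left(\left(18 + \left(39 - 17\right) \left(\left(13 - -9\right) + 35\right)\right) - 23\right)}{205} + \frac{5880}{-8014} = 5 \left(\left(18 + 22 \left(\left(13 + 9\right) + 35\right)\right) - 23\right) \frac{1}{205} + 5880 \left(- \frac{1}{8014}\right) = 5 \left(\left(18 + 22 \left(22 + 35\right)\right) - 23\right) \frac{1}{205} - \frac{2940}{4007} = 5 \left(\left(18 + 22 \cdot 57\right) - 23\right) \frac{1}{205} - \frac{2940}{4007} = 5 \left(\left(18 + 1254\right) - 23\right) \frac{1}{205} - \frac{2940}{4007} = 5 \left(1272 - 23\right) \frac{1}{205} - \frac{2940}{4007} = 5 \cdot 1249 \cdot \frac{1}{205} - \frac{2940}{4007} = 6245 \cdot \frac{1}{205} - \frac{2940}{4007} = \frac{1249}{41} - \frac{2940}{4007} = \frac{4884203}{164287}$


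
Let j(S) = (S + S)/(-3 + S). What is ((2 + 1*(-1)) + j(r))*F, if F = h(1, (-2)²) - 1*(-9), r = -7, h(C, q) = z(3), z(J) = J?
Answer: 144/5 ≈ 28.800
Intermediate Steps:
h(C, q) = 3
F = 12 (F = 3 - 1*(-9) = 3 + 9 = 12)
j(S) = 2*S/(-3 + S) (j(S) = (2*S)/(-3 + S) = 2*S/(-3 + S))
((2 + 1*(-1)) + j(r))*F = ((2 + 1*(-1)) + 2*(-7)/(-3 - 7))*12 = ((2 - 1) + 2*(-7)/(-10))*12 = (1 + 2*(-7)*(-⅒))*12 = (1 + 7/5)*12 = (12/5)*12 = 144/5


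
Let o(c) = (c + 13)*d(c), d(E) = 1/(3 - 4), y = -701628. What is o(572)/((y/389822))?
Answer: 38007645/116938 ≈ 325.02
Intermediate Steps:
d(E) = -1 (d(E) = 1/(-1) = -1)
o(c) = -13 - c (o(c) = (c + 13)*(-1) = (13 + c)*(-1) = -13 - c)
o(572)/((y/389822)) = (-13 - 1*572)/((-701628/389822)) = (-13 - 572)/((-701628*1/389822)) = -585/(-350814/194911) = -585*(-194911/350814) = 38007645/116938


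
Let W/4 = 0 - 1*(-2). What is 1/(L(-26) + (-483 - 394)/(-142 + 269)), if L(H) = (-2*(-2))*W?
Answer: 127/3187 ≈ 0.039849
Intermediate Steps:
W = 8 (W = 4*(0 - 1*(-2)) = 4*(0 + 2) = 4*2 = 8)
L(H) = 32 (L(H) = -2*(-2)*8 = 4*8 = 32)
1/(L(-26) + (-483 - 394)/(-142 + 269)) = 1/(32 + (-483 - 394)/(-142 + 269)) = 1/(32 - 877/127) = 1/(3187/127) = 127/3187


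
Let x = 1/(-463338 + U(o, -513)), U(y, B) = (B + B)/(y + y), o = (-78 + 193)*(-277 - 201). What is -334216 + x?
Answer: -8512377694851922/25469689347 ≈ -3.3422e+5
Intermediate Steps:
o = -54970 (o = 115*(-478) = -54970)
U(y, B) = B/y (U(y, B) = (2*B)/((2*y)) = (2*B)*(1/(2*y)) = B/y)
x = -54970/25469689347 (x = 1/(-463338 - 513/(-54970)) = 1/(-463338 - 513*(-1/54970)) = 1/(-463338 + 513/54970) = 1/(-25469689347/54970) = -54970/25469689347 ≈ -2.1583e-6)
-334216 + x = -334216 - 54970/25469689347 = -8512377694851922/25469689347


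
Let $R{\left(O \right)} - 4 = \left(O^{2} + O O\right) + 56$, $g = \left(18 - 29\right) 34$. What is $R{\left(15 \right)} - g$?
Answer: $884$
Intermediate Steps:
$g = -374$ ($g = \left(-11\right) 34 = -374$)
$R{\left(O \right)} = 60 + 2 O^{2}$ ($R{\left(O \right)} = 4 + \left(\left(O^{2} + O O\right) + 56\right) = 4 + \left(\left(O^{2} + O^{2}\right) + 56\right) = 4 + \left(2 O^{2} + 56\right) = 4 + \left(56 + 2 O^{2}\right) = 60 + 2 O^{2}$)
$R{\left(15 \right)} - g = \left(60 + 2 \cdot 15^{2}\right) - -374 = \left(60 + 2 \cdot 225\right) + 374 = \left(60 + 450\right) + 374 = 510 + 374 = 884$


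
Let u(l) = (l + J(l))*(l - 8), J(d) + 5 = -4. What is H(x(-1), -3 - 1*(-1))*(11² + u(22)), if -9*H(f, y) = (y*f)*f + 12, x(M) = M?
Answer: -1010/3 ≈ -336.67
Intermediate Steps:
J(d) = -9 (J(d) = -5 - 4 = -9)
u(l) = (-9 + l)*(-8 + l) (u(l) = (l - 9)*(l - 8) = (-9 + l)*(-8 + l))
H(f, y) = -4/3 - y*f²/9 (H(f, y) = -((y*f)*f + 12)/9 = -((f*y)*f + 12)/9 = -(y*f² + 12)/9 = -(12 + y*f²)/9 = -4/3 - y*f²/9)
H(x(-1), -3 - 1*(-1))*(11² + u(22)) = (-4/3 - ⅑*(-3 - 1*(-1))*(-1)²)*(11² + (72 + 22² - 17*22)) = (-4/3 - ⅑*(-3 + 1)*1)*(121 + (72 + 484 - 374)) = (-4/3 - ⅑*(-2)*1)*(121 + 182) = (-4/3 + 2/9)*303 = -10/9*303 = -1010/3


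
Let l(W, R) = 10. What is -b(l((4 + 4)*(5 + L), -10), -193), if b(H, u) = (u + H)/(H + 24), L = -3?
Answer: 183/34 ≈ 5.3824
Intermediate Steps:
b(H, u) = (H + u)/(24 + H)
-b(l((4 + 4)*(5 + L), -10), -193) = -(10 - 193)/(24 + 10) = -(-183)/34 = -1*(-183/34) = 183/34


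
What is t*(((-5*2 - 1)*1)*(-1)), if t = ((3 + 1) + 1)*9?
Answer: 495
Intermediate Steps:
t = 45 (t = (4 + 1)*9 = 5*9 = 45)
t*(((-5*2 - 1)*1)*(-1)) = 45*(((-5*2 - 1)*1)*(-1)) = 45*(((-10 - 1)*1)*(-1)) = 45*(-11*1*(-1)) = 45*(-11*(-1)) = 45*11 = 495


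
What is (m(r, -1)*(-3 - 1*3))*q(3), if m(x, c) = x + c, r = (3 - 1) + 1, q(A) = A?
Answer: -36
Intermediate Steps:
r = 3 (r = 2 + 1 = 3)
m(x, c) = c + x
(m(r, -1)*(-3 - 1*3))*q(3) = ((-1 + 3)*(-3 - 1*3))*3 = (2*(-3 - 3))*3 = (2*(-6))*3 = -12*3 = -36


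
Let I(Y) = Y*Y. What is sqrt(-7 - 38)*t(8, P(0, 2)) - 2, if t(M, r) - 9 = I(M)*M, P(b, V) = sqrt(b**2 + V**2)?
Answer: -2 + 1563*I*sqrt(5) ≈ -2.0 + 3495.0*I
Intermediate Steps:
I(Y) = Y**2
P(b, V) = sqrt(V**2 + b**2)
t(M, r) = 9 + M**3 (t(M, r) = 9 + M**2*M = 9 + M**3)
sqrt(-7 - 38)*t(8, P(0, 2)) - 2 = sqrt(-7 - 38)*(9 + 8**3) - 2 = sqrt(-45)*(9 + 512) - 2 = (3*I*sqrt(5))*521 - 2 = 1563*I*sqrt(5) - 2 = -2 + 1563*I*sqrt(5)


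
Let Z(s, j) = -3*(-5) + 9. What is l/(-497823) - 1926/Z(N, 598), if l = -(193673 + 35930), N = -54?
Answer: -158882771/1991292 ≈ -79.789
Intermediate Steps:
Z(s, j) = 24 (Z(s, j) = 15 + 9 = 24)
l = -229603 (l = -1*229603 = -229603)
l/(-497823) - 1926/Z(N, 598) = -229603/(-497823) - 1926/24 = -229603*(-1/497823) - 1926*1/24 = 229603/497823 - 321/4 = -158882771/1991292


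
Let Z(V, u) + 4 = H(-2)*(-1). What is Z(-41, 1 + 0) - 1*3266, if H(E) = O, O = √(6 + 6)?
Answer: -3270 - 2*√3 ≈ -3273.5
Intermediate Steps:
O = 2*√3 (O = √12 = 2*√3 ≈ 3.4641)
H(E) = 2*√3
Z(V, u) = -4 - 2*√3 (Z(V, u) = -4 + (2*√3)*(-1) = -4 - 2*√3)
Z(-41, 1 + 0) - 1*3266 = (-4 - 2*√3) - 1*3266 = (-4 - 2*√3) - 3266 = -3270 - 2*√3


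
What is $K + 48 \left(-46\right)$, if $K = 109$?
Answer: $-2099$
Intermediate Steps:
$K + 48 \left(-46\right) = 109 + 48 \left(-46\right) = 109 - 2208 = -2099$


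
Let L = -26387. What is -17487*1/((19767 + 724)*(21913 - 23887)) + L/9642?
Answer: -88930443992/32500959519 ≈ -2.7362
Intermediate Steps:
-17487*1/((19767 + 724)*(21913 - 23887)) + L/9642 = -17487*1/((19767 + 724)*(21913 - 23887)) - 26387/9642 = -17487/((-1974*20491)) - 26387*1/9642 = -17487/(-40449234) - 26387/9642 = -17487*(-1/40449234) - 26387/9642 = 5829/13483078 - 26387/9642 = -88930443992/32500959519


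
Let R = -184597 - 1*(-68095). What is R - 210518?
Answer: -327020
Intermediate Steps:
R = -116502 (R = -184597 + 68095 = -116502)
R - 210518 = -116502 - 210518 = -327020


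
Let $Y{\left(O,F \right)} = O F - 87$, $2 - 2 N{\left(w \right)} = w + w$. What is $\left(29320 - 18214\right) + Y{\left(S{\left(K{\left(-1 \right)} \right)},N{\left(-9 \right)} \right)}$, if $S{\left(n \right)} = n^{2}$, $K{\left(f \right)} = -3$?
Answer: $11109$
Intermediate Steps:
$N{\left(w \right)} = 1 - w$ ($N{\left(w \right)} = 1 - \frac{w + w}{2} = 1 - \frac{2 w}{2} = 1 - w$)
$Y{\left(O,F \right)} = -87 + F O$ ($Y{\left(O,F \right)} = F O - 87 = -87 + F O$)
$\left(29320 - 18214\right) + Y{\left(S{\left(K{\left(-1 \right)} \right)},N{\left(-9 \right)} \right)} = \left(29320 - 18214\right) - \left(87 - \left(1 - -9\right) \left(-3\right)^{2}\right) = 11106 - \left(87 - \left(1 + 9\right) 9\right) = 11106 + \left(-87 + 10 \cdot 9\right) = 11106 + \left(-87 + 90\right) = 11106 + 3 = 11109$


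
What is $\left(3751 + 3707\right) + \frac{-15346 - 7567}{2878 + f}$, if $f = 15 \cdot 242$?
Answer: $\frac{48513751}{6508} \approx 7454.5$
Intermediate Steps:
$f = 3630$
$\left(3751 + 3707\right) + \frac{-15346 - 7567}{2878 + f} = \left(3751 + 3707\right) + \frac{-15346 - 7567}{2878 + 3630} = 7458 - \frac{22913}{6508} = \frac{48513751}{6508}$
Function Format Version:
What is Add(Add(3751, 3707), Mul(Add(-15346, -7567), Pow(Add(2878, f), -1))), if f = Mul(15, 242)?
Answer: Rational(48513751, 6508) ≈ 7454.5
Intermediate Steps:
f = 3630
Add(Add(3751, 3707), Mul(Add(-15346, -7567), Pow(Add(2878, f), -1))) = Add(Add(3751, 3707), Mul(Add(-15346, -7567), Pow(Add(2878, 3630), -1))) = Add(7458, Mul(-22913, Pow(6508, -1))) = Add(7458, Mul(-22913, Rational(1, 6508))) = Add(7458, Rational(-22913, 6508)) = Rational(48513751, 6508)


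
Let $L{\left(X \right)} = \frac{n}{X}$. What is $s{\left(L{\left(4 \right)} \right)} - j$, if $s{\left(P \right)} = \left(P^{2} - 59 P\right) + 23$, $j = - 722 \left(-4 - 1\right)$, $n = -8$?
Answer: $-3465$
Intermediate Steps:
$j = 3610$ ($j = \left(-722\right) \left(-5\right) = 3610$)
$L{\left(X \right)} = - \frac{8}{X}$
$s{\left(P \right)} = 23 + P^{2} - 59 P$
$s{\left(L{\left(4 \right)} \right)} - j = \left(23 + \left(- \frac{8}{4}\right)^{2} - 59 \left(- \frac{8}{4}\right)\right) - 3610 = \left(23 + \left(\left(-8\right) \frac{1}{4}\right)^{2} - 59 \left(\left(-8\right) \frac{1}{4}\right)\right) - 3610 = \left(23 + \left(-2\right)^{2} - -118\right) - 3610 = \left(23 + 4 + 118\right) - 3610 = 145 - 3610 = -3465$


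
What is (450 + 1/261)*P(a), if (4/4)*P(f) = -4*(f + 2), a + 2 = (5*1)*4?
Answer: -9396080/261 ≈ -36000.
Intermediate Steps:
a = 18 (a = -2 + (5*1)*4 = -2 + 5*4 = -2 + 20 = 18)
P(f) = -8 - 4*f (P(f) = -4*(f + 2) = -4*(2 + f) = -8 - 4*f)
(450 + 1/261)*P(a) = (450 + 1/261)*(-8 - 4*18) = (450 + 1/261)*(-8 - 72) = (117451/261)*(-80) = -9396080/261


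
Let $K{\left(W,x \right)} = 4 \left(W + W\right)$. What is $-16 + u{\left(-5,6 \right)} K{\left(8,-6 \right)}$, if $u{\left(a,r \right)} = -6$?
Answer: $-400$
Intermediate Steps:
$K{\left(W,x \right)} = 8 W$ ($K{\left(W,x \right)} = 4 \cdot 2 W = 8 W$)
$-16 + u{\left(-5,6 \right)} K{\left(8,-6 \right)} = -16 - 6 \cdot 8 \cdot 8 = -16 - 384 = -400$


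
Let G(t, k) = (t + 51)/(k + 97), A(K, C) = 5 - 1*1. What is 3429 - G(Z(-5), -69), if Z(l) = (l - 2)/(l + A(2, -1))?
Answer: 47977/14 ≈ 3426.9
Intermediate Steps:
A(K, C) = 4 (A(K, C) = 5 - 1 = 4)
Z(l) = (-2 + l)/(4 + l) (Z(l) = (l - 2)/(l + 4) = (-2 + l)/(4 + l))
G(t, k) = (51 + t)/(97 + k)
3429 - G(Z(-5), -69) = 3429 - (51 + (-2 - 5)/(4 - 5))/(97 - 69) = 3429 - (51 - 7/(-1))/28 = 3429 - (51 - 1*(-7))/28 = 3429 - (51 + 7)/28 = 3429 - 58/28 = 3429 - 1*29/14 = 3429 - 29/14 = 47977/14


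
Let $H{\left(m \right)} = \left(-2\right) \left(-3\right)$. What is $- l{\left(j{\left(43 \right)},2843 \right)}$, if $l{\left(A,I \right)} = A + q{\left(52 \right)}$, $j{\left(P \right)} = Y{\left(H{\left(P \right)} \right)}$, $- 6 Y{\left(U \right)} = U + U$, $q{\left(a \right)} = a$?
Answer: $-50$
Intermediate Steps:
$H{\left(m \right)} = 6$
$Y{\left(U \right)} = - \frac{U}{3}$ ($Y{\left(U \right)} = - \frac{U + U}{6} = - \frac{2 U}{6} = - \frac{U}{3}$)
$j{\left(P \right)} = -2$ ($j{\left(P \right)} = \left(- \frac{1}{3}\right) 6 = -2$)
$l{\left(A,I \right)} = 52 + A$ ($l{\left(A,I \right)} = A + 52 = 52 + A$)
$- l{\left(j{\left(43 \right)},2843 \right)} = - (52 - 2) = \left(-1\right) 50 = -50$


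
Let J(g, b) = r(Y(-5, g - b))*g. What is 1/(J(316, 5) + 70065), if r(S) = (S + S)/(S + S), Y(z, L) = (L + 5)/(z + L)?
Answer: 1/70381 ≈ 1.4208e-5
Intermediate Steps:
Y(z, L) = (5 + L)/(L + z)
r(S) = 1 (r(S) = (2*S)/((2*S)) = (2*S)*(1/(2*S)) = 1)
J(g, b) = g (J(g, b) = 1*g = g)
1/(J(316, 5) + 70065) = 1/(316 + 70065) = 1/70381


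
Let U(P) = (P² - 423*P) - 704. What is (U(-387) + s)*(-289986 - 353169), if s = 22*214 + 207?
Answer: -204318123555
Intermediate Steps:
U(P) = -704 + P² - 423*P
s = 4915 (s = 4708 + 207 = 4915)
(U(-387) + s)*(-289986 - 353169) = ((-704 + (-387)² - 423*(-387)) + 4915)*(-289986 - 353169) = ((-704 + 149769 + 163701) + 4915)*(-643155) = (312766 + 4915)*(-643155) = 317681*(-643155) = -204318123555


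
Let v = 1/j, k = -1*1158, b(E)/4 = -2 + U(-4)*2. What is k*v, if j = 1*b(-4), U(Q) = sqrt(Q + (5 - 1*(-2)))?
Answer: -579/8 - 579*sqrt(3)/8 ≈ -197.73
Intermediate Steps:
U(Q) = sqrt(7 + Q) (U(Q) = sqrt(Q + (5 + 2)) = sqrt(Q + 7) = sqrt(7 + Q))
b(E) = -8 + 8*sqrt(3) (b(E) = 4*(-2 + sqrt(7 - 4)*2) = 4*(-2 + sqrt(3)*2) = 4*(-2 + 2*sqrt(3)) = -8 + 8*sqrt(3))
j = -8 + 8*sqrt(3) (j = 1*(-8 + 8*sqrt(3)) = -8 + 8*sqrt(3) ≈ 5.8564)
k = -1158
v = 1/(-8 + 8*sqrt(3)) ≈ 0.17075
k*v = -1158*(1/16 + sqrt(3)/16) = -579/8 - 579*sqrt(3)/8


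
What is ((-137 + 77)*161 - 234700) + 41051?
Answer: -203309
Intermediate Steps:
((-137 + 77)*161 - 234700) + 41051 = (-60*161 - 234700) + 41051 = (-9660 - 234700) + 41051 = -244360 + 41051 = -203309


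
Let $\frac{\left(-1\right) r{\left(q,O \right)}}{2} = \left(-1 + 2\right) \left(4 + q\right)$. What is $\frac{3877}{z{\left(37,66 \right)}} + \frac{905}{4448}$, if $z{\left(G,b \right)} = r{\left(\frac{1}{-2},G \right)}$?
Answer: $- \frac{17238561}{31136} \approx -553.65$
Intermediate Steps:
$r{\left(q,O \right)} = -8 - 2 q$ ($r{\left(q,O \right)} = - 2 \left(-1 + 2\right) \left(4 + q\right) = - 2 \cdot 1 \left(4 + q\right) = - 2 \left(4 + q\right) = -8 - 2 q$)
$z{\left(G,b \right)} = -7$ ($z{\left(G,b \right)} = -8 - \frac{2}{-2} = -8 - -1 = -8 + 1 = -7$)
$\frac{3877}{z{\left(37,66 \right)}} + \frac{905}{4448} = \frac{3877}{-7} + \frac{905}{4448} = 3877 \left(- \frac{1}{7}\right) + 905 \cdot \frac{1}{4448} = - \frac{3877}{7} + \frac{905}{4448} = - \frac{17238561}{31136}$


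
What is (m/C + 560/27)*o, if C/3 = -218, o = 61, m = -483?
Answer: 7712047/5886 ≈ 1310.2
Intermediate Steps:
C = -654 (C = 3*(-218) = -654)
(m/C + 560/27)*o = (-483/(-654) + 560/27)*61 = (-483*(-1/654) + 560*(1/27))*61 = (161/218 + 560/27)*61 = (126427/5886)*61 = 7712047/5886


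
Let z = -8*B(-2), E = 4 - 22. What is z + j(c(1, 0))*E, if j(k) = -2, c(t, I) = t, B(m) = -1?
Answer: 44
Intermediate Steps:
E = -18
z = 8 (z = -8*(-1) = 8)
z + j(c(1, 0))*E = 8 - 2*(-18) = 8 + 36 = 44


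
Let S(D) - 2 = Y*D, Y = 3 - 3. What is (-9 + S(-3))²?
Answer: 49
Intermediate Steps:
Y = 0
S(D) = 2 (S(D) = 2 + 0*D = 2 + 0 = 2)
(-9 + S(-3))² = (-9 + 2)² = (-7)² = 49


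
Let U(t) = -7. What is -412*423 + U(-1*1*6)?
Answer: -174283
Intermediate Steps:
-412*423 + U(-1*1*6) = -412*423 - 7 = -174276 - 7 = -174283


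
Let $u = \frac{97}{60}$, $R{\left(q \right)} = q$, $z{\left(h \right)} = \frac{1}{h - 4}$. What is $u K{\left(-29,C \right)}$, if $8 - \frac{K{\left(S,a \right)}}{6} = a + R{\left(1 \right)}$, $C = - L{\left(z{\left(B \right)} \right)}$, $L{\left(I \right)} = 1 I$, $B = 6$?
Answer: $\frac{291}{4} \approx 72.75$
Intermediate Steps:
$z{\left(h \right)} = \frac{1}{-4 + h}$
$L{\left(I \right)} = I$
$u = \frac{97}{60}$ ($u = 97 \cdot \frac{1}{60} = \frac{97}{60} \approx 1.6167$)
$C = - \frac{1}{2}$ ($C = - \frac{1}{-4 + 6} = - \frac{1}{2} \approx -0.5$)
$K{\left(S,a \right)} = 42 - 6 a$ ($K{\left(S,a \right)} = 48 - 6 \left(a + 1\right) = 48 - 6 \left(1 + a\right) = 48 - \left(6 + 6 a\right) = 42 - 6 a$)
$u K{\left(-29,C \right)} = \frac{97 \left(42 - -3\right)}{60} = \frac{97 \left(42 + 3\right)}{60} = \frac{97}{60} \cdot 45 = \frac{291}{4}$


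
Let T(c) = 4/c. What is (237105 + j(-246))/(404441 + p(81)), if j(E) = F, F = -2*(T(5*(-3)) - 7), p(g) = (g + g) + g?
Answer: 3556793/6070260 ≈ 0.58594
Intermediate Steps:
p(g) = 3*g (p(g) = 2*g + g = 3*g)
F = 218/15 (F = -2*(4/((5*(-3))) - 7) = -2*(4/(-15) - 7) = -2*(4*(-1/15) - 7) = -2*(-4/15 - 7) = -2*(-109/15) = 218/15 ≈ 14.533)
j(E) = 218/15
(237105 + j(-246))/(404441 + p(81)) = (237105 + 218/15)/(404441 + 3*81) = 3556793/(15*(404441 + 243)) = (3556793/15)/404684 = (3556793/15)*(1/404684) = 3556793/6070260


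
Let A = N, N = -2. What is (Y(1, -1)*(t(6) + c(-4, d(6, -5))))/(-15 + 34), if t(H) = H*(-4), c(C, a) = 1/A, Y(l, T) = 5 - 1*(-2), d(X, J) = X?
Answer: -343/38 ≈ -9.0263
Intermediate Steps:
A = -2
Y(l, T) = 7 (Y(l, T) = 5 + 2 = 7)
c(C, a) = -½ (c(C, a) = 1/(-2) = -½)
t(H) = -4*H
(Y(1, -1)*(t(6) + c(-4, d(6, -5))))/(-15 + 34) = (7*(-4*6 - ½))/(-15 + 34) = (7*(-24 - ½))/19 = (7*(-49/2))*(1/19) = -343/2*1/19 = -343/38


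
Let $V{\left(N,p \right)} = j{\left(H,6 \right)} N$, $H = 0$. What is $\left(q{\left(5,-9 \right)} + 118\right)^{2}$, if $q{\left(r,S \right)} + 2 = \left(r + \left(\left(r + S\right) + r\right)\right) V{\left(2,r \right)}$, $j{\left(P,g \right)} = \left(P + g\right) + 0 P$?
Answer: $35344$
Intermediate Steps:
$j{\left(P,g \right)} = P + g$ ($j{\left(P,g \right)} = \left(P + g\right) + 0 = P + g$)
$V{\left(N,p \right)} = 6 N$ ($V{\left(N,p \right)} = \left(0 + 6\right) N = 6 N$)
$q{\left(r,S \right)} = -2 + 12 S + 36 r$ ($q{\left(r,S \right)} = -2 + \left(r + \left(\left(r + S\right) + r\right)\right) 6 \cdot 2 = -2 + \left(r + \left(\left(S + r\right) + r\right)\right) 12 = -2 + \left(r + \left(S + 2 r\right)\right) 12 = -2 + \left(S + 3 r\right) 12 = -2 + \left(12 S + 36 r\right) = -2 + 12 S + 36 r$)
$\left(q{\left(5,-9 \right)} + 118\right)^{2} = \left(\left(-2 + 12 \left(-9\right) + 36 \cdot 5\right) + 118\right)^{2} = \left(\left(-2 - 108 + 180\right) + 118\right)^{2} = \left(70 + 118\right)^{2} = 188^{2} = 35344$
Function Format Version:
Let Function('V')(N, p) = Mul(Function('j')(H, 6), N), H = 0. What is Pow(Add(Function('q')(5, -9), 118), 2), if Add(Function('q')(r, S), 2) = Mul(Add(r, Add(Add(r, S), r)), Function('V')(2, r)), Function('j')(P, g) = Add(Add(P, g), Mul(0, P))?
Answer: 35344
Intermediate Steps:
Function('j')(P, g) = Add(P, g) (Function('j')(P, g) = Add(Add(P, g), 0) = Add(P, g))
Function('V')(N, p) = Mul(6, N) (Function('V')(N, p) = Mul(Add(0, 6), N) = Mul(6, N))
Function('q')(r, S) = Add(-2, Mul(12, S), Mul(36, r)) (Function('q')(r, S) = Add(-2, Mul(Add(r, Add(Add(r, S), r)), Mul(6, 2))) = Add(-2, Mul(Add(r, Add(Add(S, r), r)), 12)) = Add(-2, Mul(Add(r, Add(S, Mul(2, r))), 12)) = Add(-2, Mul(Add(S, Mul(3, r)), 12)) = Add(-2, Add(Mul(12, S), Mul(36, r))) = Add(-2, Mul(12, S), Mul(36, r)))
Pow(Add(Function('q')(5, -9), 118), 2) = Pow(Add(Add(-2, Mul(12, -9), Mul(36, 5)), 118), 2) = Pow(Add(Add(-2, -108, 180), 118), 2) = Pow(Add(70, 118), 2) = Pow(188, 2) = 35344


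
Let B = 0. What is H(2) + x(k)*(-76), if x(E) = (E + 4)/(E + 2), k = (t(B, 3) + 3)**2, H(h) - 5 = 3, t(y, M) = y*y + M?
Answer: -72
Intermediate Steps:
t(y, M) = M + y**2 (t(y, M) = y**2 + M = M + y**2)
H(h) = 8 (H(h) = 5 + 3 = 8)
k = 36 (k = ((3 + 0**2) + 3)**2 = ((3 + 0) + 3)**2 = (3 + 3)**2 = 6**2 = 36)
x(E) = (4 + E)/(2 + E)
H(2) + x(k)*(-76) = 8 + ((4 + 36)/(2 + 36))*(-76) = 8 + (40/38)*(-76) = 8 + ((1/38)*40)*(-76) = 8 + (20/19)*(-76) = 8 - 80 = -72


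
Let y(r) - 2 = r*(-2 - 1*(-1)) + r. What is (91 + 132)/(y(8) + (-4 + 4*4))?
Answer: 223/14 ≈ 15.929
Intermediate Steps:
y(r) = 2 (y(r) = 2 + (r*(-2 - 1*(-1)) + r) = 2 + (r*(-2 + 1) + r) = 2 + (r*(-1) + r) = 2 + (-r + r) = 2 + 0 = 2)
(91 + 132)/(y(8) + (-4 + 4*4)) = (91 + 132)/(2 + (-4 + 4*4)) = 223/(2 + (-4 + 16)) = 223/(2 + 12) = 223/14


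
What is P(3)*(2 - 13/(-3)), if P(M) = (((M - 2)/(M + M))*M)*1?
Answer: 19/6 ≈ 3.1667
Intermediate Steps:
P(M) = -1 + M/2 (P(M) = (((-2 + M)/((2*M)))*M)*1 = (((-2 + M)*(1/(2*M)))*M)*1 = (((-2 + M)/(2*M))*M)*1 = (-1 + M/2)*1 = -1 + M/2)
P(3)*(2 - 13/(-3)) = (-1 + (½)*3)*(2 - 13/(-3)) = (-1 + 3/2)*(2 - 13*(-⅓)) = (2 + 13/3)/2 = (½)*(19/3) = 19/6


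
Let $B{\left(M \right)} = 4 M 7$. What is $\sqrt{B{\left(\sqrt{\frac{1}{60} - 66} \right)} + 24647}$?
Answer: $\frac{\sqrt{5545575 + 210 i \sqrt{59385}}}{15} \approx 157.0 + 0.72437 i$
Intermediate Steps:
$B{\left(M \right)} = 28 M$
$\sqrt{B{\left(\sqrt{\frac{1}{60} - 66} \right)} + 24647} = \sqrt{28 \sqrt{\frac{1}{60} - 66} + 24647} = \sqrt{28 \sqrt{- \frac{3959}{60}} + 24647} = \sqrt{28 \frac{i \sqrt{59385}}{30} + 24647} = \sqrt{\frac{14 i \sqrt{59385}}{15} + 24647} = \sqrt{24647 + \frac{14 i \sqrt{59385}}{15}}$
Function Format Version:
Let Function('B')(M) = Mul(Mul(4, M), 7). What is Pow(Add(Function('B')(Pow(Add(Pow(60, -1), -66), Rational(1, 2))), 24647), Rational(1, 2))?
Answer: Mul(Rational(1, 15), Pow(Add(5545575, Mul(210, I, Pow(59385, Rational(1, 2)))), Rational(1, 2))) ≈ Add(157.00, Mul(0.72437, I))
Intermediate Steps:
Function('B')(M) = Mul(28, M)
Pow(Add(Function('B')(Pow(Add(Pow(60, -1), -66), Rational(1, 2))), 24647), Rational(1, 2)) = Pow(Add(Mul(28, Pow(Add(Pow(60, -1), -66), Rational(1, 2))), 24647), Rational(1, 2)) = Pow(Add(Mul(28, Pow(Add(Rational(1, 60), -66), Rational(1, 2))), 24647), Rational(1, 2)) = Pow(Add(Mul(28, Pow(Rational(-3959, 60), Rational(1, 2))), 24647), Rational(1, 2)) = Pow(Add(Mul(28, Mul(Rational(1, 30), I, Pow(59385, Rational(1, 2)))), 24647), Rational(1, 2)) = Pow(Add(Mul(Rational(14, 15), I, Pow(59385, Rational(1, 2))), 24647), Rational(1, 2)) = Pow(Add(24647, Mul(Rational(14, 15), I, Pow(59385, Rational(1, 2)))), Rational(1, 2))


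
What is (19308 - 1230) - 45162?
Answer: -27084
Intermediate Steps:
(19308 - 1230) - 45162 = 18078 - 45162 = -27084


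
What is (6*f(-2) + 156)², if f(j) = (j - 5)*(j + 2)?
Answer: 24336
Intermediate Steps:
f(j) = (-5 + j)*(2 + j)
(6*f(-2) + 156)² = (6*(-10 + (-2)² - 3*(-2)) + 156)² = (6*(-10 + 4 + 6) + 156)² = (6*0 + 156)² = (0 + 156)² = 156² = 24336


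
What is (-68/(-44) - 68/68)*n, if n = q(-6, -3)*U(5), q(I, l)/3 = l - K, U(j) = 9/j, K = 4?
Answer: -1134/55 ≈ -20.618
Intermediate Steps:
q(I, l) = -12 + 3*l (q(I, l) = 3*(l - 1*4) = 3*(l - 4) = 3*(-4 + l) = -12 + 3*l)
n = -189/5 (n = (-12 + 3*(-3))*(9/5) = (-12 - 9)*(9*(⅕)) = -21*9/5 = -189/5 ≈ -37.800)
(-68/(-44) - 68/68)*n = (-68/(-44) - 68/68)*(-189/5) = (-68*(-1/44) - 68*1/68)*(-189/5) = (17/11 - 1)*(-189/5) = (6/11)*(-189/5) = -1134/55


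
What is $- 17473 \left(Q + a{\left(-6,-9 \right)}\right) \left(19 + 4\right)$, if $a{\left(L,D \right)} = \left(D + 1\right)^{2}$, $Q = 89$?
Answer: $-61487487$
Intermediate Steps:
$a{\left(L,D \right)} = \left(1 + D\right)^{2}$
$- 17473 \left(Q + a{\left(-6,-9 \right)}\right) \left(19 + 4\right) = - 17473 \left(89 + \left(1 - 9\right)^{2}\right) \left(19 + 4\right) = - 17473 \left(89 + \left(-8\right)^{2}\right) 23 = - 17473 \left(89 + 64\right) 23 = - 17473 \cdot 153 \cdot 23 = \left(-17473\right) 3519 = -61487487$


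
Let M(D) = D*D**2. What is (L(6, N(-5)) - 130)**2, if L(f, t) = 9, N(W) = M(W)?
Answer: 14641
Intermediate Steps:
M(D) = D**3
N(W) = W**3
(L(6, N(-5)) - 130)**2 = (9 - 130)**2 = (-121)**2 = 14641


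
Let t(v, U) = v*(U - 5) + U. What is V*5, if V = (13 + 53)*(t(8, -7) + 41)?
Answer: -20460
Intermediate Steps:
t(v, U) = U + v*(-5 + U) (t(v, U) = v*(-5 + U) + U = U + v*(-5 + U))
V = -4092 (V = (13 + 53)*((-7 - 5*8 - 7*8) + 41) = 66*((-7 - 40 - 56) + 41) = 66*(-103 + 41) = 66*(-62) = -4092)
V*5 = -4092*5 = -20460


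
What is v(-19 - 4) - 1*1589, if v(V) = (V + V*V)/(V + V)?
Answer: -1600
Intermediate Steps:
v(V) = (V + V²)/(2*V) (v(V) = (V + V²)/((2*V)) = (V + V²)*(1/(2*V)) = (V + V²)/(2*V))
v(-19 - 4) - 1*1589 = (½ + (-19 - 4)/2) - 1*1589 = (½ + (½)*(-23)) - 1589 = (½ - 23/2) - 1589 = -11 - 1589 = -1600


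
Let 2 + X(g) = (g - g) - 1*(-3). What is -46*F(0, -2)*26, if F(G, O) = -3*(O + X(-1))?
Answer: -3588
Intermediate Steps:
X(g) = 1 (X(g) = -2 + ((g - g) - 1*(-3)) = -2 + (0 + 3) = -2 + 3 = 1)
F(G, O) = -3 - 3*O (F(G, O) = -3*(O + 1) = -3*(1 + O) = -3 - 3*O)
-46*F(0, -2)*26 = -46*(-3 - 3*(-2))*26 = -46*(-3 + 6)*26 = -46*3*26 = -138*26 = -3588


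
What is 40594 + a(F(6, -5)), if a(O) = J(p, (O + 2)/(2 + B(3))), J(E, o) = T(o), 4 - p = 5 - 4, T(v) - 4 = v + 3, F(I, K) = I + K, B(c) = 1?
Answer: 40602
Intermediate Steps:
T(v) = 7 + v (T(v) = 4 + (v + 3) = 4 + (3 + v) = 7 + v)
p = 3 (p = 4 - (5 - 4) = 4 - 1*1 = 4 - 1 = 3)
J(E, o) = 7 + o
a(O) = 23/3 + O/3 (a(O) = 7 + (O + 2)/(2 + 1) = 7 + (2 + O)/3 = 7 + (2 + O)*(⅓) = 7 + (⅔ + O/3) = 23/3 + O/3)
40594 + a(F(6, -5)) = 40594 + (23/3 + (6 - 5)/3) = 40594 + (23/3 + (⅓)*1) = 40594 + (23/3 + ⅓) = 40594 + 8 = 40602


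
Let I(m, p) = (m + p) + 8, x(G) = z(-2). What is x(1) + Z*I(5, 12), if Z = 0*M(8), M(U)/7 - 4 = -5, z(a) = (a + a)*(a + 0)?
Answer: 8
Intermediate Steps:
z(a) = 2*a² (z(a) = (2*a)*a = 2*a²)
M(U) = -7 (M(U) = 28 + 7*(-5) = 28 - 35 = -7)
x(G) = 8 (x(G) = 2*(-2)² = 2*4 = 8)
Z = 0 (Z = 0*(-7) = 0)
I(m, p) = 8 + m + p
x(1) + Z*I(5, 12) = 8 + 0*(8 + 5 + 12) = 8 + 0*25 = 8 + 0 = 8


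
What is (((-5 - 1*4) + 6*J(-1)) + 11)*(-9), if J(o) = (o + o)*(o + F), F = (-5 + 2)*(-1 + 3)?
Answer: -774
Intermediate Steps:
F = -6 (F = -3*2 = -6)
J(o) = 2*o*(-6 + o) (J(o) = (o + o)*(o - 6) = (2*o)*(-6 + o) = 2*o*(-6 + o))
(((-5 - 1*4) + 6*J(-1)) + 11)*(-9) = (((-5 - 1*4) + 6*(2*(-1)*(-6 - 1))) + 11)*(-9) = (((-5 - 4) + 6*(2*(-1)*(-7))) + 11)*(-9) = ((-9 + 6*14) + 11)*(-9) = ((-9 + 84) + 11)*(-9) = (75 + 11)*(-9) = 86*(-9) = -774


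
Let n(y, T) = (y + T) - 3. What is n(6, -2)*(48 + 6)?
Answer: 54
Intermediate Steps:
n(y, T) = -3 + T + y (n(y, T) = (T + y) - 3 = -3 + T + y)
n(6, -2)*(48 + 6) = (-3 - 2 + 6)*(48 + 6) = 1*54 = 54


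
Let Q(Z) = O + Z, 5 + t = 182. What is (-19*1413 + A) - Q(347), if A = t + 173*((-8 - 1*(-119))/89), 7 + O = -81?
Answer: -2377478/89 ≈ -26713.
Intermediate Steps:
O = -88 (O = -7 - 81 = -88)
t = 177 (t = -5 + 182 = 177)
Q(Z) = -88 + Z
A = 34956/89 (A = 177 + 173*((-8 - 1*(-119))/89) = 177 + 173*((-8 + 119)*(1/89)) = 177 + 173*(111*(1/89)) = 177 + 173*(111/89) = 177 + 19203/89 = 34956/89 ≈ 392.76)
(-19*1413 + A) - Q(347) = (-19*1413 + 34956/89) - (-88 + 347) = (-26847 + 34956/89) - 1*259 = -2354427/89 - 259 = -2377478/89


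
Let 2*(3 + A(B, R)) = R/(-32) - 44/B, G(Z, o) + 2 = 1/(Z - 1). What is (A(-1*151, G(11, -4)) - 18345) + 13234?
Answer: -494200011/96640 ≈ -5113.8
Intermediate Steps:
G(Z, o) = -2 + 1/(-1 + Z) (G(Z, o) = -2 + 1/(Z - 1) = -2 + 1/(-1 + Z))
A(B, R) = -3 - 22/B - R/64 (A(B, R) = -3 + (R/(-32) - 44/B)/2 = -3 + (R*(-1/32) - 44/B)/2 = -3 + (-R/32 - 44/B)/2 = -3 + (-44/B - R/32)/2 = -3 + (-22/B - R/64) = -3 - 22/B - R/64)
(A(-1*151, G(11, -4)) - 18345) + 13234 = ((-3 - 22/((-1*151)) - (3 - 2*11)/(64*(-1 + 11))) - 18345) + 13234 = ((-3 - 22/(-151) - (3 - 22)/(64*10)) - 18345) + 13234 = ((-3 - 22*(-1/151) - (-19)/640) - 18345) + 13234 = ((-3 + 22/151 - 1/64*(-19/10)) - 18345) + 13234 = ((-3 + 22/151 + 19/640) - 18345) + 13234 = (-272971/96640 - 18345) + 13234 = -1773133771/96640 + 13234 = -494200011/96640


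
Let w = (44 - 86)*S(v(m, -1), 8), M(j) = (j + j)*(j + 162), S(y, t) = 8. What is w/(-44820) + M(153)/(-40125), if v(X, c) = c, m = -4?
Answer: -4785242/1998225 ≈ -2.3947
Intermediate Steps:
M(j) = 2*j*(162 + j) (M(j) = (2*j)*(162 + j) = 2*j*(162 + j))
w = -336 (w = (44 - 86)*8 = -42*8 = -336)
w/(-44820) + M(153)/(-40125) = -336/(-44820) + (2*153*(162 + 153))/(-40125) = -336*(-1/44820) + (2*153*315)*(-1/40125) = 28/3735 + 96390*(-1/40125) = 28/3735 - 6426/2675 = -4785242/1998225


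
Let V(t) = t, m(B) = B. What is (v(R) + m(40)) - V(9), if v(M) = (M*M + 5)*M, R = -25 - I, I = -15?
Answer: -1019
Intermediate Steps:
R = -10 (R = -25 - 1*(-15) = -25 + 15 = -10)
v(M) = M*(5 + M**2) (v(M) = (M**2 + 5)*M = (5 + M**2)*M = M*(5 + M**2))
(v(R) + m(40)) - V(9) = (-10*(5 + (-10)**2) + 40) - 1*9 = (-10*(5 + 100) + 40) - 9 = (-10*105 + 40) - 9 = (-1050 + 40) - 9 = -1010 - 9 = -1019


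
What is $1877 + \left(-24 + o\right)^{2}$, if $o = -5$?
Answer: $2718$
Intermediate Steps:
$1877 + \left(-24 + o\right)^{2} = 1877 + \left(-24 - 5\right)^{2} = 1877 + \left(-29\right)^{2} = 1877 + 841 = 2718$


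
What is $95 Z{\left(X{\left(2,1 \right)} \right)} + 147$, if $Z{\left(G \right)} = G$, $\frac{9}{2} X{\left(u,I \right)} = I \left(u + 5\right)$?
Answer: $\frac{2653}{9} \approx 294.78$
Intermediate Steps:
$X{\left(u,I \right)} = \frac{2 I \left(5 + u\right)}{9}$ ($X{\left(u,I \right)} = \frac{2 I \left(u + 5\right)}{9} = \frac{2 I \left(5 + u\right)}{9}$)
$95 Z{\left(X{\left(2,1 \right)} \right)} + 147 = 95 \cdot \frac{2}{9} \cdot 1 \left(5 + 2\right) + 147 = 95 \cdot \frac{2}{9} \cdot 1 \cdot 7 + 147 = 95 \cdot \frac{14}{9} + 147 = \frac{1330}{9} + 147 = \frac{2653}{9}$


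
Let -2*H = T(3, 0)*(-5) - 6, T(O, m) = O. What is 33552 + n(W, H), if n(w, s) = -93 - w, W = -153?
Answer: 33612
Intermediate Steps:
H = 21/2 (H = -(3*(-5) - 6)/2 = -(-15 - 6)/2 = -½*(-21) = 21/2 ≈ 10.500)
33552 + n(W, H) = 33552 + (-93 - 1*(-153)) = 33552 + (-93 + 153) = 33552 + 60 = 33612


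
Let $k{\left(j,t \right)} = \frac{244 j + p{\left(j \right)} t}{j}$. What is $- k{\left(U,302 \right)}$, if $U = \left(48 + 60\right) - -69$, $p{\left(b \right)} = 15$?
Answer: $- \frac{15906}{59} \approx -269.59$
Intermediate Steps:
$U = 177$ ($U = 108 + 69 = 177$)
$k{\left(j,t \right)} = \frac{15 t + 244 j}{j}$ ($k{\left(j,t \right)} = \frac{244 j + 15 t}{j} = \frac{15 t + 244 j}{j}$)
$- k{\left(U,302 \right)} = - (244 + 15 \cdot 302 \cdot \frac{1}{177}) = - (244 + \frac{1510}{59}) = \left(-1\right) \frac{15906}{59} = - \frac{15906}{59}$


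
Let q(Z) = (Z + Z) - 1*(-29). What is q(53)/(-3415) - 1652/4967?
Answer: -1262425/3392461 ≈ -0.37213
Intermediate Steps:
q(Z) = 29 + 2*Z (q(Z) = 2*Z + 29 = 29 + 2*Z)
q(53)/(-3415) - 1652/4967 = (29 + 2*53)/(-3415) - 1652/4967 = (29 + 106)*(-1/3415) - 1652*1/4967 = 135*(-1/3415) - 1652/4967 = -27/683 - 1652/4967 = -1262425/3392461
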